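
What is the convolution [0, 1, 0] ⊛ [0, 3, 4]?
y[0] = 0×0 = 0; y[1] = 0×3 + 1×0 = 0; y[2] = 0×4 + 1×3 + 0×0 = 3; y[3] = 1×4 + 0×3 = 4; y[4] = 0×4 = 0

[0, 0, 3, 4, 0]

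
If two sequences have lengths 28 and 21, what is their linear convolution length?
Linear/full convolution length: m + n - 1 = 28 + 21 - 1 = 48

48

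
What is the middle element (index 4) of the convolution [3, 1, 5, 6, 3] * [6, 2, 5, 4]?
Use y[k] = Σ_i a[i]·b[k-i] at k=4. y[4] = 1×4 + 5×5 + 6×2 + 3×6 = 59

59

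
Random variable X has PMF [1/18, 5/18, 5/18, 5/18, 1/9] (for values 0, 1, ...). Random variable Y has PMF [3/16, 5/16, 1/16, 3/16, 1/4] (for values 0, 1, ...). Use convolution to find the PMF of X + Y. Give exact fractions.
P(X+Y=k) = Σ_i P(X=i)·P(Y=k-i) — a convolution of [1/18, 5/18, 5/18, 5/18, 1/9] and [3/16, 5/16, 1/16, 3/16, 1/4]. P(X+Y=0) = (1/18)×(3/16) = 1/96; P(X+Y=1) = (1/18)×(5/16) + (5/18)×(3/16) = 5/288 + 5/96 = 5/72; P(X+Y=2) = (1/18)×(1/16) + (5/18)×(5/16) + (5/18)×(3/16) = 1/288 + 25/288 + 5/96 = 41/288; P(X+Y=3) = (1/18)×(3/16) + (5/18)×(1/16) + (5/18)×(5/16) + (5/18)×(3/16) = 1/96 + 5/288 + 25/288 + 5/96 = 1/6; P(X+Y=4) = (1/18)×(1/4) + (5/18)×(3/16) + (5/18)×(1/16) + (5/18)×(5/16) + (1/9)×(3/16) = 1/72 + 5/96 + 5/288 + 25/288 + 1/48 = 55/288; P(X+Y=5) = (5/18)×(1/4) + (5/18)×(3/16) + (5/18)×(1/16) + (1/9)×(5/16) = 5/72 + 5/96 + 5/288 + 5/144 = 25/144; P(X+Y=6) = (5/18)×(1/4) + (5/18)×(3/16) + (1/9)×(1/16) = 5/72 + 5/96 + 1/144 = 37/288; P(X+Y=7) = (5/18)×(1/4) + (1/9)×(3/16) = 5/72 + 1/48 = 13/144; P(X+Y=8) = (1/9)×(1/4) = 1/36. PMF: [1/96, 5/72, 41/288, 1/6, 55/288, 25/144, 37/288, 13/144, 1/36] (sums to 1 ✓)

[1/96, 5/72, 41/288, 1/6, 55/288, 25/144, 37/288, 13/144, 1/36]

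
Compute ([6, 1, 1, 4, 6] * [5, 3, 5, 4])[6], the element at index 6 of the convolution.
Use y[k] = Σ_i a[i]·b[k-i] at k=6. y[6] = 4×4 + 6×5 = 46

46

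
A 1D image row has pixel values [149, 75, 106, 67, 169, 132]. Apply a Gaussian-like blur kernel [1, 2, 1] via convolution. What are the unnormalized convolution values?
Convolve image row [149, 75, 106, 67, 169, 132] with kernel [1, 2, 1]: y[0] = 149×1 = 149; y[1] = 149×2 + 75×1 = 373; y[2] = 149×1 + 75×2 + 106×1 = 405; y[3] = 75×1 + 106×2 + 67×1 = 354; y[4] = 106×1 + 67×2 + 169×1 = 409; y[5] = 67×1 + 169×2 + 132×1 = 537; y[6] = 169×1 + 132×2 = 433; y[7] = 132×1 = 132 → [149, 373, 405, 354, 409, 537, 433, 132]. Normalization factor = sum(kernel) = 4.

[149, 373, 405, 354, 409, 537, 433, 132]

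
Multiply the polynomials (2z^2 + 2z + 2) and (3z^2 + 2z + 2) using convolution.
Ascending coefficients: a = [2, 2, 2], b = [2, 2, 3]. c[0] = 2×2 = 4; c[1] = 2×2 + 2×2 = 8; c[2] = 2×3 + 2×2 + 2×2 = 14; c[3] = 2×3 + 2×2 = 10; c[4] = 2×3 = 6. Result coefficients: [4, 8, 14, 10, 6] → 6z^4 + 10z^3 + 14z^2 + 8z + 4

6z^4 + 10z^3 + 14z^2 + 8z + 4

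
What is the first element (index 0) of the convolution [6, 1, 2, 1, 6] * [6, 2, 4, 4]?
Use y[k] = Σ_i a[i]·b[k-i] at k=0. y[0] = 6×6 = 36

36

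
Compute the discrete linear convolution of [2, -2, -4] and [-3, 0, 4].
y[0] = 2×-3 = -6; y[1] = 2×0 + -2×-3 = 6; y[2] = 2×4 + -2×0 + -4×-3 = 20; y[3] = -2×4 + -4×0 = -8; y[4] = -4×4 = -16

[-6, 6, 20, -8, -16]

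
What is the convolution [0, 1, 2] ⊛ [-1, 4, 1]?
y[0] = 0×-1 = 0; y[1] = 0×4 + 1×-1 = -1; y[2] = 0×1 + 1×4 + 2×-1 = 2; y[3] = 1×1 + 2×4 = 9; y[4] = 2×1 = 2

[0, -1, 2, 9, 2]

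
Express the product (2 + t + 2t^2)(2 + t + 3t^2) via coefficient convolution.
Ascending coefficients: a = [2, 1, 2], b = [2, 1, 3]. c[0] = 2×2 = 4; c[1] = 2×1 + 1×2 = 4; c[2] = 2×3 + 1×1 + 2×2 = 11; c[3] = 1×3 + 2×1 = 5; c[4] = 2×3 = 6. Result coefficients: [4, 4, 11, 5, 6] → 4 + 4t + 11t^2 + 5t^3 + 6t^4

4 + 4t + 11t^2 + 5t^3 + 6t^4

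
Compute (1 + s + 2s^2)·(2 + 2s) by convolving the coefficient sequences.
Ascending coefficients: a = [1, 1, 2], b = [2, 2]. c[0] = 1×2 = 2; c[1] = 1×2 + 1×2 = 4; c[2] = 1×2 + 2×2 = 6; c[3] = 2×2 = 4. Result coefficients: [2, 4, 6, 4] → 2 + 4s + 6s^2 + 4s^3

2 + 4s + 6s^2 + 4s^3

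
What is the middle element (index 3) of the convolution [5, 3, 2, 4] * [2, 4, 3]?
Use y[k] = Σ_i a[i]·b[k-i] at k=3. y[3] = 3×3 + 2×4 + 4×2 = 25

25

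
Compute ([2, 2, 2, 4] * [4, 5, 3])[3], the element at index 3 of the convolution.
Use y[k] = Σ_i a[i]·b[k-i] at k=3. y[3] = 2×3 + 2×5 + 4×4 = 32

32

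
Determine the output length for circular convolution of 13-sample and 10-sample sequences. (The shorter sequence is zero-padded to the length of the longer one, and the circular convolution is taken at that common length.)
Circular convolution (zero-padding the shorter input) has length max(m, n) = max(13, 10) = 13

13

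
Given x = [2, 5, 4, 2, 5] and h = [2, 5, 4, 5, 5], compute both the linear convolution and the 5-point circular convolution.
Linear: y_lin[0] = 2×2 = 4; y_lin[1] = 2×5 + 5×2 = 20; y_lin[2] = 2×4 + 5×5 + 4×2 = 41; y_lin[3] = 2×5 + 5×4 + 4×5 + 2×2 = 54; y_lin[4] = 2×5 + 5×5 + 4×4 + 2×5 + 5×2 = 71; y_lin[5] = 5×5 + 4×5 + 2×4 + 5×5 = 78; y_lin[6] = 4×5 + 2×5 + 5×4 = 50; y_lin[7] = 2×5 + 5×5 = 35; y_lin[8] = 5×5 = 25 → [4, 20, 41, 54, 71, 78, 50, 35, 25]. Circular (length 5): y[0] = 2×2 + 5×5 + 4×5 + 2×4 + 5×5 = 82; y[1] = 2×5 + 5×2 + 4×5 + 2×5 + 5×4 = 70; y[2] = 2×4 + 5×5 + 4×2 + 2×5 + 5×5 = 76; y[3] = 2×5 + 5×4 + 4×5 + 2×2 + 5×5 = 79; y[4] = 2×5 + 5×5 + 4×4 + 2×5 + 5×2 = 71 → [82, 70, 76, 79, 71]

Linear: [4, 20, 41, 54, 71, 78, 50, 35, 25], Circular: [82, 70, 76, 79, 71]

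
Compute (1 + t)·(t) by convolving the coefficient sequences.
Ascending coefficients: a = [1, 1], b = [0, 1]. c[0] = 1×0 = 0; c[1] = 1×1 + 1×0 = 1; c[2] = 1×1 = 1. Result coefficients: [0, 1, 1] → t + t^2

t + t^2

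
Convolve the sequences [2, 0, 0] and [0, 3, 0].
y[0] = 2×0 = 0; y[1] = 2×3 + 0×0 = 6; y[2] = 2×0 + 0×3 + 0×0 = 0; y[3] = 0×0 + 0×3 = 0; y[4] = 0×0 = 0

[0, 6, 0, 0, 0]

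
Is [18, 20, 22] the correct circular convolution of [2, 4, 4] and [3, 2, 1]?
Recompute circular convolution of [2, 4, 4] and [3, 2, 1]: y[0] = 2×3 + 4×1 + 4×2 = 18; y[1] = 2×2 + 4×3 + 4×1 = 20; y[2] = 2×1 + 4×2 + 4×3 = 22 → [18, 20, 22]. Given [18, 20, 22] matches, so answer: Yes

Yes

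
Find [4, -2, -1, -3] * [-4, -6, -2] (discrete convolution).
y[0] = 4×-4 = -16; y[1] = 4×-6 + -2×-4 = -16; y[2] = 4×-2 + -2×-6 + -1×-4 = 8; y[3] = -2×-2 + -1×-6 + -3×-4 = 22; y[4] = -1×-2 + -3×-6 = 20; y[5] = -3×-2 = 6

[-16, -16, 8, 22, 20, 6]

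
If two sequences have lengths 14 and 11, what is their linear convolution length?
Linear/full convolution length: m + n - 1 = 14 + 11 - 1 = 24

24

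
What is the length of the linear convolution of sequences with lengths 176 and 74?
Linear/full convolution length: m + n - 1 = 176 + 74 - 1 = 249

249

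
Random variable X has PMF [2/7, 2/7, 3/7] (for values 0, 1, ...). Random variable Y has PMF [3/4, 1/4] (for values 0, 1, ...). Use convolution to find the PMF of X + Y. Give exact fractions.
P(X+Y=k) = Σ_i P(X=i)·P(Y=k-i) — a convolution of [2/7, 2/7, 3/7] and [3/4, 1/4]. P(X+Y=0) = (2/7)×(3/4) = 3/14; P(X+Y=1) = (2/7)×(1/4) + (2/7)×(3/4) = 1/14 + 3/14 = 2/7; P(X+Y=2) = (2/7)×(1/4) + (3/7)×(3/4) = 1/14 + 9/28 = 11/28; P(X+Y=3) = (3/7)×(1/4) = 3/28. PMF: [3/14, 2/7, 11/28, 3/28] (sums to 1 ✓)

[3/14, 2/7, 11/28, 3/28]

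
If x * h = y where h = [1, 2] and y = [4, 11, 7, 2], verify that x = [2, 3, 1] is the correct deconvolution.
Forward-compute [2, 3, 1] * [1, 2]: y[0] = 2×1 = 2; y[1] = 2×2 + 3×1 = 7; y[2] = 3×2 + 1×1 = 7; y[3] = 1×2 = 2 → [2, 7, 7, 2]. Does not match given y = [4, 11, 7, 2].

Not verified. [2, 3, 1] * [1, 2] = [2, 7, 7, 2], which differs from [4, 11, 7, 2] at index 0.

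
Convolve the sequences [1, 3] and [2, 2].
y[0] = 1×2 = 2; y[1] = 1×2 + 3×2 = 8; y[2] = 3×2 = 6

[2, 8, 6]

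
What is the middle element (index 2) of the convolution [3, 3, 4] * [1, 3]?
Use y[k] = Σ_i a[i]·b[k-i] at k=2. y[2] = 3×3 + 4×1 = 13

13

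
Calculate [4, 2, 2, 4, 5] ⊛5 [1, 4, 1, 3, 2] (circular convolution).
Use y[k] = Σ_j x[j]·h[(k-j) mod 5]. y[0] = 4×1 + 2×2 + 2×3 + 4×1 + 5×4 = 38; y[1] = 4×4 + 2×1 + 2×2 + 4×3 + 5×1 = 39; y[2] = 4×1 + 2×4 + 2×1 + 4×2 + 5×3 = 37; y[3] = 4×3 + 2×1 + 2×4 + 4×1 + 5×2 = 36; y[4] = 4×2 + 2×3 + 2×1 + 4×4 + 5×1 = 37. Result: [38, 39, 37, 36, 37]

[38, 39, 37, 36, 37]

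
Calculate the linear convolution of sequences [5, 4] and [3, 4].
y[0] = 5×3 = 15; y[1] = 5×4 + 4×3 = 32; y[2] = 4×4 = 16

[15, 32, 16]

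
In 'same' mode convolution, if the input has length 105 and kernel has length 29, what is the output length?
'Same' mode returns an output with the same length as the input: 105

105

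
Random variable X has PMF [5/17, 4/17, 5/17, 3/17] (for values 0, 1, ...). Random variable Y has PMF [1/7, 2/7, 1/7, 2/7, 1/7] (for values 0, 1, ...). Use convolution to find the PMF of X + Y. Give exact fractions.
P(X+Y=k) = Σ_i P(X=i)·P(Y=k-i) — a convolution of [5/17, 4/17, 5/17, 3/17] and [1/7, 2/7, 1/7, 2/7, 1/7]. P(X+Y=0) = (5/17)×(1/7) = 5/119; P(X+Y=1) = (5/17)×(2/7) + (4/17)×(1/7) = 10/119 + 4/119 = 2/17; P(X+Y=2) = (5/17)×(1/7) + (4/17)×(2/7) + (5/17)×(1/7) = 5/119 + 8/119 + 5/119 = 18/119; P(X+Y=3) = (5/17)×(2/7) + (4/17)×(1/7) + (5/17)×(2/7) + (3/17)×(1/7) = 10/119 + 4/119 + 10/119 + 3/119 = 27/119; P(X+Y=4) = (5/17)×(1/7) + (4/17)×(2/7) + (5/17)×(1/7) + (3/17)×(2/7) = 5/119 + 8/119 + 5/119 + 6/119 = 24/119; P(X+Y=5) = (4/17)×(1/7) + (5/17)×(2/7) + (3/17)×(1/7) = 4/119 + 10/119 + 3/119 = 1/7; P(X+Y=6) = (5/17)×(1/7) + (3/17)×(2/7) = 5/119 + 6/119 = 11/119; P(X+Y=7) = (3/17)×(1/7) = 3/119. PMF: [5/119, 2/17, 18/119, 27/119, 24/119, 1/7, 11/119, 3/119] (sums to 1 ✓)

[5/119, 2/17, 18/119, 27/119, 24/119, 1/7, 11/119, 3/119]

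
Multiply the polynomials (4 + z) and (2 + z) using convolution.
Ascending coefficients: a = [4, 1], b = [2, 1]. c[0] = 4×2 = 8; c[1] = 4×1 + 1×2 = 6; c[2] = 1×1 = 1. Result coefficients: [8, 6, 1] → 8 + 6z + z^2

8 + 6z + z^2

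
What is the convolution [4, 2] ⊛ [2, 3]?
y[0] = 4×2 = 8; y[1] = 4×3 + 2×2 = 16; y[2] = 2×3 = 6

[8, 16, 6]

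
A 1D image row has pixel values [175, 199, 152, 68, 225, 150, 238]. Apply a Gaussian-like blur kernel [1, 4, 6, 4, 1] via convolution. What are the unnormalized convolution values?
Convolve image row [175, 199, 152, 68, 225, 150, 238] with kernel [1, 4, 6, 4, 1]: y[0] = 175×1 = 175; y[1] = 175×4 + 199×1 = 899; y[2] = 175×6 + 199×4 + 152×1 = 1998; y[3] = 175×4 + 199×6 + 152×4 + 68×1 = 2570; y[4] = 175×1 + 199×4 + 152×6 + 68×4 + 225×1 = 2380; y[5] = 199×1 + 152×4 + 68×6 + 225×4 + 150×1 = 2265; y[6] = 152×1 + 68×4 + 225×6 + 150×4 + 238×1 = 2612; y[7] = 68×1 + 225×4 + 150×6 + 238×4 = 2820; y[8] = 225×1 + 150×4 + 238×6 = 2253; y[9] = 150×1 + 238×4 = 1102; y[10] = 238×1 = 238 → [175, 899, 1998, 2570, 2380, 2265, 2612, 2820, 2253, 1102, 238]. Normalization factor = sum(kernel) = 16.

[175, 899, 1998, 2570, 2380, 2265, 2612, 2820, 2253, 1102, 238]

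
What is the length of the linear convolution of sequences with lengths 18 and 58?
Linear/full convolution length: m + n - 1 = 18 + 58 - 1 = 75

75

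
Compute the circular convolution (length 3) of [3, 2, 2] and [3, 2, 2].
Use y[k] = Σ_j x[j]·h[(k-j) mod 3]. y[0] = 3×3 + 2×2 + 2×2 = 17; y[1] = 3×2 + 2×3 + 2×2 = 16; y[2] = 3×2 + 2×2 + 2×3 = 16. Result: [17, 16, 16]

[17, 16, 16]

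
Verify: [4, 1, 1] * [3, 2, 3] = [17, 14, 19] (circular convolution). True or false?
Recompute circular convolution of [4, 1, 1] and [3, 2, 3]: y[0] = 4×3 + 1×3 + 1×2 = 17; y[1] = 4×2 + 1×3 + 1×3 = 14; y[2] = 4×3 + 1×2 + 1×3 = 17 → [17, 14, 17]. Compare to given [17, 14, 19]: they differ at index 2: given 19, correct 17, so answer: No

No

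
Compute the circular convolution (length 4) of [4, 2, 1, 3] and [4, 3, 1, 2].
Use y[k] = Σ_j a[j]·b[(k-j) mod 4]. y[0] = 4×4 + 2×2 + 1×1 + 3×3 = 30; y[1] = 4×3 + 2×4 + 1×2 + 3×1 = 25; y[2] = 4×1 + 2×3 + 1×4 + 3×2 = 20; y[3] = 4×2 + 2×1 + 1×3 + 3×4 = 25. Result: [30, 25, 20, 25]

[30, 25, 20, 25]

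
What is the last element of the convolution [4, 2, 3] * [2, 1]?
Use y[k] = Σ_i a[i]·b[k-i] at k=3. y[3] = 3×1 = 3

3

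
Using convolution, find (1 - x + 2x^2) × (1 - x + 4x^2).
Ascending coefficients: a = [1, -1, 2], b = [1, -1, 4]. c[0] = 1×1 = 1; c[1] = 1×-1 + -1×1 = -2; c[2] = 1×4 + -1×-1 + 2×1 = 7; c[3] = -1×4 + 2×-1 = -6; c[4] = 2×4 = 8. Result coefficients: [1, -2, 7, -6, 8] → 1 - 2x + 7x^2 - 6x^3 + 8x^4

1 - 2x + 7x^2 - 6x^3 + 8x^4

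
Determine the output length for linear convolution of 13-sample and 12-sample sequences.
Linear/full convolution length: m + n - 1 = 13 + 12 - 1 = 24

24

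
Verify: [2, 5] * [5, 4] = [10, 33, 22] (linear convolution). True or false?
Recompute linear convolution of [2, 5] and [5, 4]: y[0] = 2×5 = 10; y[1] = 2×4 + 5×5 = 33; y[2] = 5×4 = 20 → [10, 33, 20]. Compare to given [10, 33, 22]: they differ at index 2: given 22, correct 20, so answer: No

No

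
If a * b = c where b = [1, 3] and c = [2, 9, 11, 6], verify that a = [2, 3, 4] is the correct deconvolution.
Forward-compute [2, 3, 4] * [1, 3]: c[0] = 2×1 = 2; c[1] = 2×3 + 3×1 = 9; c[2] = 3×3 + 4×1 = 13; c[3] = 4×3 = 12 → [2, 9, 13, 12]. Does not match given c = [2, 9, 11, 6].

Not verified. [2, 3, 4] * [1, 3] = [2, 9, 13, 12], which differs from [2, 9, 11, 6] at index 2.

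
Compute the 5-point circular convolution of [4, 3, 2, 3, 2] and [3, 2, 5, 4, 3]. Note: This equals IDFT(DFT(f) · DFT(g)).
Either evaluate y[k] = Σ_j f[j]·g[(k-j) mod 5] directly, or use IDFT(DFT(f) · DFT(g)). y[0] = 4×3 + 3×3 + 2×4 + 3×5 + 2×2 = 48; y[1] = 4×2 + 3×3 + 2×3 + 3×4 + 2×5 = 45; y[2] = 4×5 + 3×2 + 2×3 + 3×3 + 2×4 = 49; y[3] = 4×4 + 3×5 + 2×2 + 3×3 + 2×3 = 50; y[4] = 4×3 + 3×4 + 2×5 + 3×2 + 2×3 = 46. Result: [48, 45, 49, 50, 46]

[48, 45, 49, 50, 46]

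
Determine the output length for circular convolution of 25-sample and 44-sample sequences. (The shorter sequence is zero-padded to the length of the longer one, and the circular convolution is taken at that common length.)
Circular convolution (zero-padding the shorter input) has length max(m, n) = max(25, 44) = 44

44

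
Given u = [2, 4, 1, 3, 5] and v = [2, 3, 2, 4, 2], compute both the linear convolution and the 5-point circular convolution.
Linear: y_lin[0] = 2×2 = 4; y_lin[1] = 2×3 + 4×2 = 14; y_lin[2] = 2×2 + 4×3 + 1×2 = 18; y_lin[3] = 2×4 + 4×2 + 1×3 + 3×2 = 25; y_lin[4] = 2×2 + 4×4 + 1×2 + 3×3 + 5×2 = 41; y_lin[5] = 4×2 + 1×4 + 3×2 + 5×3 = 33; y_lin[6] = 1×2 + 3×4 + 5×2 = 24; y_lin[7] = 3×2 + 5×4 = 26; y_lin[8] = 5×2 = 10 → [4, 14, 18, 25, 41, 33, 24, 26, 10]. Circular (length 5): y[0] = 2×2 + 4×2 + 1×4 + 3×2 + 5×3 = 37; y[1] = 2×3 + 4×2 + 1×2 + 3×4 + 5×2 = 38; y[2] = 2×2 + 4×3 + 1×2 + 3×2 + 5×4 = 44; y[3] = 2×4 + 4×2 + 1×3 + 3×2 + 5×2 = 35; y[4] = 2×2 + 4×4 + 1×2 + 3×3 + 5×2 = 41 → [37, 38, 44, 35, 41]

Linear: [4, 14, 18, 25, 41, 33, 24, 26, 10], Circular: [37, 38, 44, 35, 41]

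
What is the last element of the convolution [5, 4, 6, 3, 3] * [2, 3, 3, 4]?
Use y[k] = Σ_i a[i]·b[k-i] at k=7. y[7] = 3×4 = 12

12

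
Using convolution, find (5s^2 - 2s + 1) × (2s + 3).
Ascending coefficients: a = [1, -2, 5], b = [3, 2]. c[0] = 1×3 = 3; c[1] = 1×2 + -2×3 = -4; c[2] = -2×2 + 5×3 = 11; c[3] = 5×2 = 10. Result coefficients: [3, -4, 11, 10] → 10s^3 + 11s^2 - 4s + 3

10s^3 + 11s^2 - 4s + 3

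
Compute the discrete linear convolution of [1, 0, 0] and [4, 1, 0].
y[0] = 1×4 = 4; y[1] = 1×1 + 0×4 = 1; y[2] = 1×0 + 0×1 + 0×4 = 0; y[3] = 0×0 + 0×1 = 0; y[4] = 0×0 = 0

[4, 1, 0, 0, 0]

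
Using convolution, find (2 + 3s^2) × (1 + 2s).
Ascending coefficients: a = [2, 0, 3], b = [1, 2]. c[0] = 2×1 = 2; c[1] = 2×2 + 0×1 = 4; c[2] = 0×2 + 3×1 = 3; c[3] = 3×2 = 6. Result coefficients: [2, 4, 3, 6] → 2 + 4s + 3s^2 + 6s^3

2 + 4s + 3s^2 + 6s^3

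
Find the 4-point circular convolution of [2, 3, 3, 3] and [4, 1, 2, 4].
Use y[k] = Σ_j a[j]·b[(k-j) mod 4]. y[0] = 2×4 + 3×4 + 3×2 + 3×1 = 29; y[1] = 2×1 + 3×4 + 3×4 + 3×2 = 32; y[2] = 2×2 + 3×1 + 3×4 + 3×4 = 31; y[3] = 2×4 + 3×2 + 3×1 + 3×4 = 29. Result: [29, 32, 31, 29]

[29, 32, 31, 29]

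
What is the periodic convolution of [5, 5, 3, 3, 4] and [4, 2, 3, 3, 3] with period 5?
Use y[k] = Σ_j s[j]·t[(k-j) mod 5]. y[0] = 5×4 + 5×3 + 3×3 + 3×3 + 4×2 = 61; y[1] = 5×2 + 5×4 + 3×3 + 3×3 + 4×3 = 60; y[2] = 5×3 + 5×2 + 3×4 + 3×3 + 4×3 = 58; y[3] = 5×3 + 5×3 + 3×2 + 3×4 + 4×3 = 60; y[4] = 5×3 + 5×3 + 3×3 + 3×2 + 4×4 = 61. Result: [61, 60, 58, 60, 61]

[61, 60, 58, 60, 61]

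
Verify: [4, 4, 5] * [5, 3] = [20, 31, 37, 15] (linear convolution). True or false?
Recompute linear convolution of [4, 4, 5] and [5, 3]: y[0] = 4×5 = 20; y[1] = 4×3 + 4×5 = 32; y[2] = 4×3 + 5×5 = 37; y[3] = 5×3 = 15 → [20, 32, 37, 15]. Compare to given [20, 31, 37, 15]: they differ at index 1: given 31, correct 32, so answer: No

No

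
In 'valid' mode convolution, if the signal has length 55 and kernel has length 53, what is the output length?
'Valid' mode counts only positions where the kernel fully overlaps the signal: m - n + 1 = 55 - 53 + 1 = 3

3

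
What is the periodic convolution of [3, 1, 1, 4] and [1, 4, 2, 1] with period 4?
Use y[k] = Σ_j x[j]·h[(k-j) mod 4]. y[0] = 3×1 + 1×1 + 1×2 + 4×4 = 22; y[1] = 3×4 + 1×1 + 1×1 + 4×2 = 22; y[2] = 3×2 + 1×4 + 1×1 + 4×1 = 15; y[3] = 3×1 + 1×2 + 1×4 + 4×1 = 13. Result: [22, 22, 15, 13]

[22, 22, 15, 13]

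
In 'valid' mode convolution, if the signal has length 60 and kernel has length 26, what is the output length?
'Valid' mode counts only positions where the kernel fully overlaps the signal: m - n + 1 = 60 - 26 + 1 = 35

35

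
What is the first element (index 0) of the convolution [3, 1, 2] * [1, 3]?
Use y[k] = Σ_i a[i]·b[k-i] at k=0. y[0] = 3×1 = 3

3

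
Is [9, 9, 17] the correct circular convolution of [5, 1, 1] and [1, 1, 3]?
Recompute circular convolution of [5, 1, 1] and [1, 1, 3]: y[0] = 5×1 + 1×3 + 1×1 = 9; y[1] = 5×1 + 1×1 + 1×3 = 9; y[2] = 5×3 + 1×1 + 1×1 = 17 → [9, 9, 17]. Given [9, 9, 17] matches, so answer: Yes

Yes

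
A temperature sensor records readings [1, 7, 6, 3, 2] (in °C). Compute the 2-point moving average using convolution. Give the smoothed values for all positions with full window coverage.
2-point moving average kernel = [1, 1]. Apply in 'valid' mode (full window coverage): avg[0] = (1 + 7) / 2 = 4.0; avg[1] = (7 + 6) / 2 = 6.5; avg[2] = (6 + 3) / 2 = 4.5; avg[3] = (3 + 2) / 2 = 2.5. Smoothed values: [4.0, 6.5, 4.5, 2.5]

[4.0, 6.5, 4.5, 2.5]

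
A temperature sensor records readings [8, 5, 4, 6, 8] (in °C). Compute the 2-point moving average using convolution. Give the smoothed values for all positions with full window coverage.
2-point moving average kernel = [1, 1]. Apply in 'valid' mode (full window coverage): avg[0] = (8 + 5) / 2 = 6.5; avg[1] = (5 + 4) / 2 = 4.5; avg[2] = (4 + 6) / 2 = 5.0; avg[3] = (6 + 8) / 2 = 7.0. Smoothed values: [6.5, 4.5, 5.0, 7.0]

[6.5, 4.5, 5.0, 7.0]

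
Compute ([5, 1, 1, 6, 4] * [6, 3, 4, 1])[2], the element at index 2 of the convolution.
Use y[k] = Σ_i a[i]·b[k-i] at k=2. y[2] = 5×4 + 1×3 + 1×6 = 29

29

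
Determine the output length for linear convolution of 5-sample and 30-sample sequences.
Linear/full convolution length: m + n - 1 = 5 + 30 - 1 = 34

34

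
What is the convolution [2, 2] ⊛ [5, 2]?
y[0] = 2×5 = 10; y[1] = 2×2 + 2×5 = 14; y[2] = 2×2 = 4

[10, 14, 4]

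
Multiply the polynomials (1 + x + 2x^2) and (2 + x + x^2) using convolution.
Ascending coefficients: a = [1, 1, 2], b = [2, 1, 1]. c[0] = 1×2 = 2; c[1] = 1×1 + 1×2 = 3; c[2] = 1×1 + 1×1 + 2×2 = 6; c[3] = 1×1 + 2×1 = 3; c[4] = 2×1 = 2. Result coefficients: [2, 3, 6, 3, 2] → 2 + 3x + 6x^2 + 3x^3 + 2x^4

2 + 3x + 6x^2 + 3x^3 + 2x^4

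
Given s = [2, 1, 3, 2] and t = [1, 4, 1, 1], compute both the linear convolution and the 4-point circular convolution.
Linear: y_lin[0] = 2×1 = 2; y_lin[1] = 2×4 + 1×1 = 9; y_lin[2] = 2×1 + 1×4 + 3×1 = 9; y_lin[3] = 2×1 + 1×1 + 3×4 + 2×1 = 17; y_lin[4] = 1×1 + 3×1 + 2×4 = 12; y_lin[5] = 3×1 + 2×1 = 5; y_lin[6] = 2×1 = 2 → [2, 9, 9, 17, 12, 5, 2]. Circular (length 4): y[0] = 2×1 + 1×1 + 3×1 + 2×4 = 14; y[1] = 2×4 + 1×1 + 3×1 + 2×1 = 14; y[2] = 2×1 + 1×4 + 3×1 + 2×1 = 11; y[3] = 2×1 + 1×1 + 3×4 + 2×1 = 17 → [14, 14, 11, 17]

Linear: [2, 9, 9, 17, 12, 5, 2], Circular: [14, 14, 11, 17]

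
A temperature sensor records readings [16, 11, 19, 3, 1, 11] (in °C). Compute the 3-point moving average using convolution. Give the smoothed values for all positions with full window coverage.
3-point moving average kernel = [1, 1, 1]. Apply in 'valid' mode (full window coverage): avg[0] = (16 + 11 + 19) / 3 = 15.33; avg[1] = (11 + 19 + 3) / 3 = 11.0; avg[2] = (19 + 3 + 1) / 3 = 7.67; avg[3] = (3 + 1 + 11) / 3 = 5.0. Smoothed values: [15.33, 11.0, 7.67, 5.0]

[15.33, 11.0, 7.67, 5.0]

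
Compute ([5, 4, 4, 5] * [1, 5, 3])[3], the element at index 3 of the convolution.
Use y[k] = Σ_i a[i]·b[k-i] at k=3. y[3] = 4×3 + 4×5 + 5×1 = 37

37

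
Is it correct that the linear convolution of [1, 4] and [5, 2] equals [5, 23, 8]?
Recompute linear convolution of [1, 4] and [5, 2]: y[0] = 1×5 = 5; y[1] = 1×2 + 4×5 = 22; y[2] = 4×2 = 8 → [5, 22, 8]. Compare to given [5, 23, 8]: they differ at index 1: given 23, correct 22, so answer: No

No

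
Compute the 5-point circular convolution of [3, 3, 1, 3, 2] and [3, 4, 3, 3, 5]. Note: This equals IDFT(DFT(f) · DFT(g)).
Either evaluate y[k] = Σ_j f[j]·g[(k-j) mod 5] directly, or use IDFT(DFT(f) · DFT(g)). y[0] = 3×3 + 3×5 + 1×3 + 3×3 + 2×4 = 44; y[1] = 3×4 + 3×3 + 1×5 + 3×3 + 2×3 = 41; y[2] = 3×3 + 3×4 + 1×3 + 3×5 + 2×3 = 45; y[3] = 3×3 + 3×3 + 1×4 + 3×3 + 2×5 = 41; y[4] = 3×5 + 3×3 + 1×3 + 3×4 + 2×3 = 45. Result: [44, 41, 45, 41, 45]

[44, 41, 45, 41, 45]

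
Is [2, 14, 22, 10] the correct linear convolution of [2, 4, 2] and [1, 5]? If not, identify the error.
Recompute linear convolution of [2, 4, 2] and [1, 5]: y[0] = 2×1 = 2; y[1] = 2×5 + 4×1 = 14; y[2] = 4×5 + 2×1 = 22; y[3] = 2×5 = 10 → [2, 14, 22, 10]. Given [2, 14, 22, 10] matches, so answer: Yes

Yes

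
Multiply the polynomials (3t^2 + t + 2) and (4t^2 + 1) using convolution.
Ascending coefficients: a = [2, 1, 3], b = [1, 0, 4]. c[0] = 2×1 = 2; c[1] = 2×0 + 1×1 = 1; c[2] = 2×4 + 1×0 + 3×1 = 11; c[3] = 1×4 + 3×0 = 4; c[4] = 3×4 = 12. Result coefficients: [2, 1, 11, 4, 12] → 12t^4 + 4t^3 + 11t^2 + t + 2

12t^4 + 4t^3 + 11t^2 + t + 2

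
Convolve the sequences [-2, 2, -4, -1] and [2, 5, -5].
y[0] = -2×2 = -4; y[1] = -2×5 + 2×2 = -6; y[2] = -2×-5 + 2×5 + -4×2 = 12; y[3] = 2×-5 + -4×5 + -1×2 = -32; y[4] = -4×-5 + -1×5 = 15; y[5] = -1×-5 = 5

[-4, -6, 12, -32, 15, 5]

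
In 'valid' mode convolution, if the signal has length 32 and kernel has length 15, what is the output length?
'Valid' mode counts only positions where the kernel fully overlaps the signal: m - n + 1 = 32 - 15 + 1 = 18

18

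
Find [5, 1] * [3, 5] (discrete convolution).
y[0] = 5×3 = 15; y[1] = 5×5 + 1×3 = 28; y[2] = 1×5 = 5

[15, 28, 5]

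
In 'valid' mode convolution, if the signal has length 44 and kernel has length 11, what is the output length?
'Valid' mode counts only positions where the kernel fully overlaps the signal: m - n + 1 = 44 - 11 + 1 = 34

34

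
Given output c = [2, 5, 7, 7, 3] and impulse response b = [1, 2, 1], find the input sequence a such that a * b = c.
Deconvolve c=[2, 5, 7, 7, 3] by b=[1, 2, 1]. Since b[0]=1, solve forward: a[0] = c[0] / 1 = 2; a[1] = (c[1] - 2×2) / 1 = 1; a[2] = (c[2] - 1×2 - 2×1) / 1 = 3. So a = [2, 1, 3]. Check by forward convolution: c[0] = 2×1 = 2; c[1] = 2×2 + 1×1 = 5; c[2] = 2×1 + 1×2 + 3×1 = 7; c[3] = 1×1 + 3×2 = 7; c[4] = 3×1 = 3

[2, 1, 3]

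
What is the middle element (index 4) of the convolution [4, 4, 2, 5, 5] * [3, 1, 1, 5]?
Use y[k] = Σ_i a[i]·b[k-i] at k=4. y[4] = 4×5 + 2×1 + 5×1 + 5×3 = 42

42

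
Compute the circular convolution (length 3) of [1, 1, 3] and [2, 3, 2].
Use y[k] = Σ_j u[j]·v[(k-j) mod 3]. y[0] = 1×2 + 1×2 + 3×3 = 13; y[1] = 1×3 + 1×2 + 3×2 = 11; y[2] = 1×2 + 1×3 + 3×2 = 11. Result: [13, 11, 11]

[13, 11, 11]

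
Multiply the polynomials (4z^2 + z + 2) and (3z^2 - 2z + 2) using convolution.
Ascending coefficients: a = [2, 1, 4], b = [2, -2, 3]. c[0] = 2×2 = 4; c[1] = 2×-2 + 1×2 = -2; c[2] = 2×3 + 1×-2 + 4×2 = 12; c[3] = 1×3 + 4×-2 = -5; c[4] = 4×3 = 12. Result coefficients: [4, -2, 12, -5, 12] → 12z^4 - 5z^3 + 12z^2 - 2z + 4

12z^4 - 5z^3 + 12z^2 - 2z + 4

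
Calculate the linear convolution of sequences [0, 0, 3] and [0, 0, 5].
y[0] = 0×0 = 0; y[1] = 0×0 + 0×0 = 0; y[2] = 0×5 + 0×0 + 3×0 = 0; y[3] = 0×5 + 3×0 = 0; y[4] = 3×5 = 15

[0, 0, 0, 0, 15]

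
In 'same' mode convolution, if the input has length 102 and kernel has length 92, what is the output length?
'Same' mode returns an output with the same length as the input: 102

102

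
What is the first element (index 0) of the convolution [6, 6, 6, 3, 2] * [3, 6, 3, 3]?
Use y[k] = Σ_i a[i]·b[k-i] at k=0. y[0] = 6×3 = 18

18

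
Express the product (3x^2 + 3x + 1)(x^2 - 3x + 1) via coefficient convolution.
Ascending coefficients: a = [1, 3, 3], b = [1, -3, 1]. c[0] = 1×1 = 1; c[1] = 1×-3 + 3×1 = 0; c[2] = 1×1 + 3×-3 + 3×1 = -5; c[3] = 3×1 + 3×-3 = -6; c[4] = 3×1 = 3. Result coefficients: [1, 0, -5, -6, 3] → 3x^4 - 6x^3 - 5x^2 + 1

3x^4 - 6x^3 - 5x^2 + 1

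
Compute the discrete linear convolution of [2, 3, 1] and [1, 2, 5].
y[0] = 2×1 = 2; y[1] = 2×2 + 3×1 = 7; y[2] = 2×5 + 3×2 + 1×1 = 17; y[3] = 3×5 + 1×2 = 17; y[4] = 1×5 = 5

[2, 7, 17, 17, 5]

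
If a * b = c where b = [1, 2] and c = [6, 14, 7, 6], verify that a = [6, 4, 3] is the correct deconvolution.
Forward-compute [6, 4, 3] * [1, 2]: c[0] = 6×1 = 6; c[1] = 6×2 + 4×1 = 16; c[2] = 4×2 + 3×1 = 11; c[3] = 3×2 = 6 → [6, 16, 11, 6]. Does not match given c = [6, 14, 7, 6].

Not verified. [6, 4, 3] * [1, 2] = [6, 16, 11, 6], which differs from [6, 14, 7, 6] at index 1.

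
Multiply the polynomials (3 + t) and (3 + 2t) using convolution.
Ascending coefficients: a = [3, 1], b = [3, 2]. c[0] = 3×3 = 9; c[1] = 3×2 + 1×3 = 9; c[2] = 1×2 = 2. Result coefficients: [9, 9, 2] → 9 + 9t + 2t^2

9 + 9t + 2t^2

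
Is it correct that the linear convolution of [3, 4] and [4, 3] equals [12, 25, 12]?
Recompute linear convolution of [3, 4] and [4, 3]: y[0] = 3×4 = 12; y[1] = 3×3 + 4×4 = 25; y[2] = 4×3 = 12 → [12, 25, 12]. Given [12, 25, 12] matches, so answer: Yes

Yes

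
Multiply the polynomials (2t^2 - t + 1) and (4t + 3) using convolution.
Ascending coefficients: a = [1, -1, 2], b = [3, 4]. c[0] = 1×3 = 3; c[1] = 1×4 + -1×3 = 1; c[2] = -1×4 + 2×3 = 2; c[3] = 2×4 = 8. Result coefficients: [3, 1, 2, 8] → 8t^3 + 2t^2 + t + 3

8t^3 + 2t^2 + t + 3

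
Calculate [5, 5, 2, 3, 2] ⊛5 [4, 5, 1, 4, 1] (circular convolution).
Use y[k] = Σ_j a[j]·b[(k-j) mod 5]. y[0] = 5×4 + 5×1 + 2×4 + 3×1 + 2×5 = 46; y[1] = 5×5 + 5×4 + 2×1 + 3×4 + 2×1 = 61; y[2] = 5×1 + 5×5 + 2×4 + 3×1 + 2×4 = 49; y[3] = 5×4 + 5×1 + 2×5 + 3×4 + 2×1 = 49; y[4] = 5×1 + 5×4 + 2×1 + 3×5 + 2×4 = 50. Result: [46, 61, 49, 49, 50]

[46, 61, 49, 49, 50]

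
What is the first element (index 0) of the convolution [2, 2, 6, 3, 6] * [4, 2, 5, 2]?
Use y[k] = Σ_i a[i]·b[k-i] at k=0. y[0] = 2×4 = 8

8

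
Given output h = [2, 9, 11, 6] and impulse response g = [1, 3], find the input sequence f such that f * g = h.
Deconvolve h=[2, 9, 11, 6] by g=[1, 3]. Since g[0]=1, solve forward: f[0] = h[0] / 1 = 2; f[1] = (h[1] - 2×3) / 1 = 3; f[2] = (h[2] - 3×3) / 1 = 2. So f = [2, 3, 2]. Check by forward convolution: h[0] = 2×1 = 2; h[1] = 2×3 + 3×1 = 9; h[2] = 3×3 + 2×1 = 11; h[3] = 2×3 = 6

[2, 3, 2]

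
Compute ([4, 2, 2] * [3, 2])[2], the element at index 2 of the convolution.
Use y[k] = Σ_i a[i]·b[k-i] at k=2. y[2] = 2×2 + 2×3 = 10

10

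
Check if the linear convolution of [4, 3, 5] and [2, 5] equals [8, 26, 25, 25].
Recompute linear convolution of [4, 3, 5] and [2, 5]: y[0] = 4×2 = 8; y[1] = 4×5 + 3×2 = 26; y[2] = 3×5 + 5×2 = 25; y[3] = 5×5 = 25 → [8, 26, 25, 25]. Given [8, 26, 25, 25] matches, so answer: Yes

Yes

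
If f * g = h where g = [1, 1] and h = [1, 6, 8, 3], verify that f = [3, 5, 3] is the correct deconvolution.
Forward-compute [3, 5, 3] * [1, 1]: h[0] = 3×1 = 3; h[1] = 3×1 + 5×1 = 8; h[2] = 5×1 + 3×1 = 8; h[3] = 3×1 = 3 → [3, 8, 8, 3]. Does not match given h = [1, 6, 8, 3].

Not verified. [3, 5, 3] * [1, 1] = [3, 8, 8, 3], which differs from [1, 6, 8, 3] at index 0.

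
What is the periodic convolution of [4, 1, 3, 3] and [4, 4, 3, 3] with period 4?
Use y[k] = Σ_j x[j]·h[(k-j) mod 4]. y[0] = 4×4 + 1×3 + 3×3 + 3×4 = 40; y[1] = 4×4 + 1×4 + 3×3 + 3×3 = 38; y[2] = 4×3 + 1×4 + 3×4 + 3×3 = 37; y[3] = 4×3 + 1×3 + 3×4 + 3×4 = 39. Result: [40, 38, 37, 39]

[40, 38, 37, 39]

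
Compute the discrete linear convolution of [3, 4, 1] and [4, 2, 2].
y[0] = 3×4 = 12; y[1] = 3×2 + 4×4 = 22; y[2] = 3×2 + 4×2 + 1×4 = 18; y[3] = 4×2 + 1×2 = 10; y[4] = 1×2 = 2

[12, 22, 18, 10, 2]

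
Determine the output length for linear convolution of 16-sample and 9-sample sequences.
Linear/full convolution length: m + n - 1 = 16 + 9 - 1 = 24

24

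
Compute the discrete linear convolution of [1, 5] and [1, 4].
y[0] = 1×1 = 1; y[1] = 1×4 + 5×1 = 9; y[2] = 5×4 = 20

[1, 9, 20]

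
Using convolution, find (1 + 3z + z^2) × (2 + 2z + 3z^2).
Ascending coefficients: a = [1, 3, 1], b = [2, 2, 3]. c[0] = 1×2 = 2; c[1] = 1×2 + 3×2 = 8; c[2] = 1×3 + 3×2 + 1×2 = 11; c[3] = 3×3 + 1×2 = 11; c[4] = 1×3 = 3. Result coefficients: [2, 8, 11, 11, 3] → 2 + 8z + 11z^2 + 11z^3 + 3z^4

2 + 8z + 11z^2 + 11z^3 + 3z^4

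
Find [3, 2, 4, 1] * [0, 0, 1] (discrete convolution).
y[0] = 3×0 = 0; y[1] = 3×0 + 2×0 = 0; y[2] = 3×1 + 2×0 + 4×0 = 3; y[3] = 2×1 + 4×0 + 1×0 = 2; y[4] = 4×1 + 1×0 = 4; y[5] = 1×1 = 1

[0, 0, 3, 2, 4, 1]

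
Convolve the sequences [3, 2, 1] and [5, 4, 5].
y[0] = 3×5 = 15; y[1] = 3×4 + 2×5 = 22; y[2] = 3×5 + 2×4 + 1×5 = 28; y[3] = 2×5 + 1×4 = 14; y[4] = 1×5 = 5

[15, 22, 28, 14, 5]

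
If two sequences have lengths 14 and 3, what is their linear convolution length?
Linear/full convolution length: m + n - 1 = 14 + 3 - 1 = 16

16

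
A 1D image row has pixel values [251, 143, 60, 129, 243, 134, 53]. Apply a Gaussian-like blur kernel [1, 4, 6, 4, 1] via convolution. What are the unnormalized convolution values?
Convolve image row [251, 143, 60, 129, 243, 134, 53] with kernel [1, 4, 6, 4, 1]: y[0] = 251×1 = 251; y[1] = 251×4 + 143×1 = 1147; y[2] = 251×6 + 143×4 + 60×1 = 2138; y[3] = 251×4 + 143×6 + 60×4 + 129×1 = 2231; y[4] = 251×1 + 143×4 + 60×6 + 129×4 + 243×1 = 1942; y[5] = 143×1 + 60×4 + 129×6 + 243×4 + 134×1 = 2263; y[6] = 60×1 + 129×4 + 243×6 + 134×4 + 53×1 = 2623; y[7] = 129×1 + 243×4 + 134×6 + 53×4 = 2117; y[8] = 243×1 + 134×4 + 53×6 = 1097; y[9] = 134×1 + 53×4 = 346; y[10] = 53×1 = 53 → [251, 1147, 2138, 2231, 1942, 2263, 2623, 2117, 1097, 346, 53]. Normalization factor = sum(kernel) = 16.

[251, 1147, 2138, 2231, 1942, 2263, 2623, 2117, 1097, 346, 53]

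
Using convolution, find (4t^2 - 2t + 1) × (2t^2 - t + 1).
Ascending coefficients: a = [1, -2, 4], b = [1, -1, 2]. c[0] = 1×1 = 1; c[1] = 1×-1 + -2×1 = -3; c[2] = 1×2 + -2×-1 + 4×1 = 8; c[3] = -2×2 + 4×-1 = -8; c[4] = 4×2 = 8. Result coefficients: [1, -3, 8, -8, 8] → 8t^4 - 8t^3 + 8t^2 - 3t + 1

8t^4 - 8t^3 + 8t^2 - 3t + 1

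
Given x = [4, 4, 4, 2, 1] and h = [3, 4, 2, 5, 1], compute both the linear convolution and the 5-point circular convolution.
Linear: y_lin[0] = 4×3 = 12; y_lin[1] = 4×4 + 4×3 = 28; y_lin[2] = 4×2 + 4×4 + 4×3 = 36; y_lin[3] = 4×5 + 4×2 + 4×4 + 2×3 = 50; y_lin[4] = 4×1 + 4×5 + 4×2 + 2×4 + 1×3 = 43; y_lin[5] = 4×1 + 4×5 + 2×2 + 1×4 = 32; y_lin[6] = 4×1 + 2×5 + 1×2 = 16; y_lin[7] = 2×1 + 1×5 = 7; y_lin[8] = 1×1 = 1 → [12, 28, 36, 50, 43, 32, 16, 7, 1]. Circular (length 5): y[0] = 4×3 + 4×1 + 4×5 + 2×2 + 1×4 = 44; y[1] = 4×4 + 4×3 + 4×1 + 2×5 + 1×2 = 44; y[2] = 4×2 + 4×4 + 4×3 + 2×1 + 1×5 = 43; y[3] = 4×5 + 4×2 + 4×4 + 2×3 + 1×1 = 51; y[4] = 4×1 + 4×5 + 4×2 + 2×4 + 1×3 = 43 → [44, 44, 43, 51, 43]

Linear: [12, 28, 36, 50, 43, 32, 16, 7, 1], Circular: [44, 44, 43, 51, 43]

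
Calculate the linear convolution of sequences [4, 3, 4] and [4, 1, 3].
y[0] = 4×4 = 16; y[1] = 4×1 + 3×4 = 16; y[2] = 4×3 + 3×1 + 4×4 = 31; y[3] = 3×3 + 4×1 = 13; y[4] = 4×3 = 12

[16, 16, 31, 13, 12]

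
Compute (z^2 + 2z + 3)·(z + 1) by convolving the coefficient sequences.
Ascending coefficients: a = [3, 2, 1], b = [1, 1]. c[0] = 3×1 = 3; c[1] = 3×1 + 2×1 = 5; c[2] = 2×1 + 1×1 = 3; c[3] = 1×1 = 1. Result coefficients: [3, 5, 3, 1] → z^3 + 3z^2 + 5z + 3

z^3 + 3z^2 + 5z + 3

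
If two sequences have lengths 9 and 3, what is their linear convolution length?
Linear/full convolution length: m + n - 1 = 9 + 3 - 1 = 11

11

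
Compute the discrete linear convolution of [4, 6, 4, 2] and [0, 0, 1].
y[0] = 4×0 = 0; y[1] = 4×0 + 6×0 = 0; y[2] = 4×1 + 6×0 + 4×0 = 4; y[3] = 6×1 + 4×0 + 2×0 = 6; y[4] = 4×1 + 2×0 = 4; y[5] = 2×1 = 2

[0, 0, 4, 6, 4, 2]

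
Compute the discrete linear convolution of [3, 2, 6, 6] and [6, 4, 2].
y[0] = 3×6 = 18; y[1] = 3×4 + 2×6 = 24; y[2] = 3×2 + 2×4 + 6×6 = 50; y[3] = 2×2 + 6×4 + 6×6 = 64; y[4] = 6×2 + 6×4 = 36; y[5] = 6×2 = 12

[18, 24, 50, 64, 36, 12]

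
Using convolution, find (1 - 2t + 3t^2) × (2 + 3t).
Ascending coefficients: a = [1, -2, 3], b = [2, 3]. c[0] = 1×2 = 2; c[1] = 1×3 + -2×2 = -1; c[2] = -2×3 + 3×2 = 0; c[3] = 3×3 = 9. Result coefficients: [2, -1, 0, 9] → 2 - t + 9t^3

2 - t + 9t^3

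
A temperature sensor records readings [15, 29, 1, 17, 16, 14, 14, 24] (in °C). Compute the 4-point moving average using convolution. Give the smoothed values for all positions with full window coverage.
4-point moving average kernel = [1, 1, 1, 1]. Apply in 'valid' mode (full window coverage): avg[0] = (15 + 29 + 1 + 17) / 4 = 15.5; avg[1] = (29 + 1 + 17 + 16) / 4 = 15.75; avg[2] = (1 + 17 + 16 + 14) / 4 = 12.0; avg[3] = (17 + 16 + 14 + 14) / 4 = 15.25; avg[4] = (16 + 14 + 14 + 24) / 4 = 17.0. Smoothed values: [15.5, 15.75, 12.0, 15.25, 17.0]

[15.5, 15.75, 12.0, 15.25, 17.0]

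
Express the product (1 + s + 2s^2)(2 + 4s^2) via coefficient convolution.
Ascending coefficients: a = [1, 1, 2], b = [2, 0, 4]. c[0] = 1×2 = 2; c[1] = 1×0 + 1×2 = 2; c[2] = 1×4 + 1×0 + 2×2 = 8; c[3] = 1×4 + 2×0 = 4; c[4] = 2×4 = 8. Result coefficients: [2, 2, 8, 4, 8] → 2 + 2s + 8s^2 + 4s^3 + 8s^4

2 + 2s + 8s^2 + 4s^3 + 8s^4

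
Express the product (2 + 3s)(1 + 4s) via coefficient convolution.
Ascending coefficients: a = [2, 3], b = [1, 4]. c[0] = 2×1 = 2; c[1] = 2×4 + 3×1 = 11; c[2] = 3×4 = 12. Result coefficients: [2, 11, 12] → 2 + 11s + 12s^2

2 + 11s + 12s^2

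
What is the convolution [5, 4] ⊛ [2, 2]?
y[0] = 5×2 = 10; y[1] = 5×2 + 4×2 = 18; y[2] = 4×2 = 8

[10, 18, 8]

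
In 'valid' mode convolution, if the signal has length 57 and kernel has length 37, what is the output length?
'Valid' mode counts only positions where the kernel fully overlaps the signal: m - n + 1 = 57 - 37 + 1 = 21

21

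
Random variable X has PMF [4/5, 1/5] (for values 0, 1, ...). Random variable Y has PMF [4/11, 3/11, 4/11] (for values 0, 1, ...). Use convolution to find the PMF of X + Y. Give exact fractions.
P(X+Y=k) = Σ_i P(X=i)·P(Y=k-i) — a convolution of [4/5, 1/5] and [4/11, 3/11, 4/11]. P(X+Y=0) = (4/5)×(4/11) = 16/55; P(X+Y=1) = (4/5)×(3/11) + (1/5)×(4/11) = 12/55 + 4/55 = 16/55; P(X+Y=2) = (4/5)×(4/11) + (1/5)×(3/11) = 16/55 + 3/55 = 19/55; P(X+Y=3) = (1/5)×(4/11) = 4/55. PMF: [16/55, 16/55, 19/55, 4/55] (sums to 1 ✓)

[16/55, 16/55, 19/55, 4/55]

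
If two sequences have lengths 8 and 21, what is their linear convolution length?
Linear/full convolution length: m + n - 1 = 8 + 21 - 1 = 28

28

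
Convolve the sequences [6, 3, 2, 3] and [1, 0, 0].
y[0] = 6×1 = 6; y[1] = 6×0 + 3×1 = 3; y[2] = 6×0 + 3×0 + 2×1 = 2; y[3] = 3×0 + 2×0 + 3×1 = 3; y[4] = 2×0 + 3×0 = 0; y[5] = 3×0 = 0

[6, 3, 2, 3, 0, 0]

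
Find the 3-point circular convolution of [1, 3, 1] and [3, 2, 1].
Use y[k] = Σ_j s[j]·t[(k-j) mod 3]. y[0] = 1×3 + 3×1 + 1×2 = 8; y[1] = 1×2 + 3×3 + 1×1 = 12; y[2] = 1×1 + 3×2 + 1×3 = 10. Result: [8, 12, 10]

[8, 12, 10]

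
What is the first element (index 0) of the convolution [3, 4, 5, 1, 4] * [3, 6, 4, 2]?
Use y[k] = Σ_i a[i]·b[k-i] at k=0. y[0] = 3×3 = 9

9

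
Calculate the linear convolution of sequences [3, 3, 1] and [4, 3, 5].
y[0] = 3×4 = 12; y[1] = 3×3 + 3×4 = 21; y[2] = 3×5 + 3×3 + 1×4 = 28; y[3] = 3×5 + 1×3 = 18; y[4] = 1×5 = 5

[12, 21, 28, 18, 5]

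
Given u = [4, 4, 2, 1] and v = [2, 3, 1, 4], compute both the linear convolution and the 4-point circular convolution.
Linear: y_lin[0] = 4×2 = 8; y_lin[1] = 4×3 + 4×2 = 20; y_lin[2] = 4×1 + 4×3 + 2×2 = 20; y_lin[3] = 4×4 + 4×1 + 2×3 + 1×2 = 28; y_lin[4] = 4×4 + 2×1 + 1×3 = 21; y_lin[5] = 2×4 + 1×1 = 9; y_lin[6] = 1×4 = 4 → [8, 20, 20, 28, 21, 9, 4]. Circular (length 4): y[0] = 4×2 + 4×4 + 2×1 + 1×3 = 29; y[1] = 4×3 + 4×2 + 2×4 + 1×1 = 29; y[2] = 4×1 + 4×3 + 2×2 + 1×4 = 24; y[3] = 4×4 + 4×1 + 2×3 + 1×2 = 28 → [29, 29, 24, 28]

Linear: [8, 20, 20, 28, 21, 9, 4], Circular: [29, 29, 24, 28]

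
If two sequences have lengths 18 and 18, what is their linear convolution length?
Linear/full convolution length: m + n - 1 = 18 + 18 - 1 = 35

35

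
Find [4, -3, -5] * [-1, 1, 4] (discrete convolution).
y[0] = 4×-1 = -4; y[1] = 4×1 + -3×-1 = 7; y[2] = 4×4 + -3×1 + -5×-1 = 18; y[3] = -3×4 + -5×1 = -17; y[4] = -5×4 = -20

[-4, 7, 18, -17, -20]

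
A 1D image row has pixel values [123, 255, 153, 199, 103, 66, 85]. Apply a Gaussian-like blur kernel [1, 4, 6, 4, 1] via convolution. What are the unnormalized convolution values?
Convolve image row [123, 255, 153, 199, 103, 66, 85] with kernel [1, 4, 6, 4, 1]: y[0] = 123×1 = 123; y[1] = 123×4 + 255×1 = 747; y[2] = 123×6 + 255×4 + 153×1 = 1911; y[3] = 123×4 + 255×6 + 153×4 + 199×1 = 2833; y[4] = 123×1 + 255×4 + 153×6 + 199×4 + 103×1 = 2960; y[5] = 255×1 + 153×4 + 199×6 + 103×4 + 66×1 = 2539; y[6] = 153×1 + 199×4 + 103×6 + 66×4 + 85×1 = 1916; y[7] = 199×1 + 103×4 + 66×6 + 85×4 = 1347; y[8] = 103×1 + 66×4 + 85×6 = 877; y[9] = 66×1 + 85×4 = 406; y[10] = 85×1 = 85 → [123, 747, 1911, 2833, 2960, 2539, 1916, 1347, 877, 406, 85]. Normalization factor = sum(kernel) = 16.

[123, 747, 1911, 2833, 2960, 2539, 1916, 1347, 877, 406, 85]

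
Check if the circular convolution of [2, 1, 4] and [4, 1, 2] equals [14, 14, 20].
Recompute circular convolution of [2, 1, 4] and [4, 1, 2]: y[0] = 2×4 + 1×2 + 4×1 = 14; y[1] = 2×1 + 1×4 + 4×2 = 14; y[2] = 2×2 + 1×1 + 4×4 = 21 → [14, 14, 21]. Compare to given [14, 14, 20]: they differ at index 2: given 20, correct 21, so answer: No

No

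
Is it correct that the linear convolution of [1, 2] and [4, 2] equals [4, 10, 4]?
Recompute linear convolution of [1, 2] and [4, 2]: y[0] = 1×4 = 4; y[1] = 1×2 + 2×4 = 10; y[2] = 2×2 = 4 → [4, 10, 4]. Given [4, 10, 4] matches, so answer: Yes

Yes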